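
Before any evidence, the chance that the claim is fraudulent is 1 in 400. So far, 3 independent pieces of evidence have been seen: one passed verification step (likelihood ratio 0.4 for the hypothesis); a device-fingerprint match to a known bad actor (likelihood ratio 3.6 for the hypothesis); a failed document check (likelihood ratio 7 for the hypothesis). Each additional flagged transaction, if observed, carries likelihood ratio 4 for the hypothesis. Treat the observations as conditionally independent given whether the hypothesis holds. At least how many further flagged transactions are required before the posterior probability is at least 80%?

4

Prior odds = 0.0025/0.9975 = 1/399.
Combined Bayes factor of the evidence already in hand = 0.4 × 3.6 × 7 = 10.08.
Odds after that evidence = (1/399) × 10.08 = 12/475.
Target odds = 0.8/0.2 = 4.
Need 4ⁿ ≥ 4 ÷ (12/475) = 475/3.
4³ = 64 falls short of 475/3 but 4⁴ = 256 reaches it, so n = 4.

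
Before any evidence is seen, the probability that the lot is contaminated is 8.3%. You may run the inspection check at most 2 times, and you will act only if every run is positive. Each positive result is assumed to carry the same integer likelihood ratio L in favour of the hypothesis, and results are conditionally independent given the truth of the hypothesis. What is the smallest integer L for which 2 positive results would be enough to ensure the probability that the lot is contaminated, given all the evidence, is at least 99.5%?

47

Prior odds = 0.083/0.917 = 83/917.
Target odds = 0.995/0.005 = 199.
Need L² ≥ 199 ÷ (83/917) = 182483/83.
46² = 2116 < 182483/83 ≤ 2209 = 47², so L = 47.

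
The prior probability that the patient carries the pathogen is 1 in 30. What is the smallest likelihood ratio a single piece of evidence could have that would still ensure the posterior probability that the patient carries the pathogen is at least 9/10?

261

Prior odds = (1/30)/(29/30) = 1/29.
Target odds = 0.9/0.1 = 9.
Required Bayes factor = 9 ÷ (1/29) = 261.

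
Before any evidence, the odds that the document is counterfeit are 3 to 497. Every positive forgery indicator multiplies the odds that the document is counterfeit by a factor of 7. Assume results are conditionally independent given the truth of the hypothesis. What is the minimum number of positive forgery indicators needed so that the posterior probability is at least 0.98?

5

Prior odds = 3/497.
Likelihood ratio per positive forgery indicator = 7.
Target posterior odds = 0.98/0.02 = 49.
Require 7ⁿ ≥ 49 ÷ (3/497) = 24353/3.
7⁴ = 2401 falls short of 24353/3 but 7⁵ = 16807 reaches it, so n = 5.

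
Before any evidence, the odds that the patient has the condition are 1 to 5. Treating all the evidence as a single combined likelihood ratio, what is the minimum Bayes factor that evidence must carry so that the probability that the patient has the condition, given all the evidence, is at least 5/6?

Prior odds = 0.2.
Target odds = (5/6)/(1/6) = 5.
Required Bayes factor = 5 ÷ 0.2 = 25.

25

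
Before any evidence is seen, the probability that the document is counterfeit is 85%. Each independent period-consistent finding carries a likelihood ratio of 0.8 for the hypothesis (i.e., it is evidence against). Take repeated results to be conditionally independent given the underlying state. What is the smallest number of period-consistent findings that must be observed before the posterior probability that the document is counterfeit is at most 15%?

Prior odds: 0.85 ÷ 0.15 = 17/3.
Likelihood ratio per period-consistent finding = 0.8.
Target posterior odds = 0.15/0.85 = 3/17.
Require 0.8ⁿ ≤ 3/17 ÷ (17/3) = 9/289.
0.8¹⁵ ≈0.0351844 is still above 9/289 but 0.8¹⁶ ≈0.0281475 is at or below it, so n = 16.

16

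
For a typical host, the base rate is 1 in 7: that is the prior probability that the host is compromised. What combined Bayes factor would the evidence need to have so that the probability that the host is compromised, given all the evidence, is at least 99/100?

Prior odds = (1/7)/(6/7) = 1/6.
Target odds = 0.99/0.01 = 99.
Required Bayes factor = 99 ÷ (1/6) = 594.

594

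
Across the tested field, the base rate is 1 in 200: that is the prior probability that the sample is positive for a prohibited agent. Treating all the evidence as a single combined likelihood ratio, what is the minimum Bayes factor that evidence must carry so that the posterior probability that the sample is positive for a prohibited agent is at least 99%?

Prior odds = 0.005/0.995 = 1/199.
Target odds = 0.99/0.01 = 99.
Required Bayes factor = 99 ÷ (1/199) = 19701.

19701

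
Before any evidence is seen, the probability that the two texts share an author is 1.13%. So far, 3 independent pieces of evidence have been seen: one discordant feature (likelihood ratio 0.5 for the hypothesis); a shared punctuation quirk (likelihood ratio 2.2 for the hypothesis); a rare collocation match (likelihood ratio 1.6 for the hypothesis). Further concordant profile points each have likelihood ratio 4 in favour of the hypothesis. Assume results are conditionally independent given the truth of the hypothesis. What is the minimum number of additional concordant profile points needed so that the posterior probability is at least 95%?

Prior odds = 0.0113/0.9887 = 113/9887.
Combined Bayes factor of the evidence already in hand = 0.5 × 2.2 × 1.6 = 1.76.
Odds after that evidence = (113/9887) × 1.76 = 4972/247175.
Target odds = 0.95/0.05 = 19.
Need 4ⁿ ≥ 19 ÷ (4972/247175) = 4696325/4972.
4⁴ = 256 falls short of 4696325/4972 but 4⁵ = 1024 reaches it, so n = 5.

5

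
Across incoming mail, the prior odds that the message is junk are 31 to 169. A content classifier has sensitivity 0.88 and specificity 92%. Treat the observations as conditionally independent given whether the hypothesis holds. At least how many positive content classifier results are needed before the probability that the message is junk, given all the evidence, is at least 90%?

2

Prior odds = 31/169.
False-positive rate = 1 − 0.92 = 0.08; likelihood ratio of a positive = 0.88/0.08 = 11.
Target odds: 0.9 ÷ 0.1 = 9.
Require 11ⁿ ≥ 9 ÷ (31/169) = 1521/31.
11¹ = 11 falls short of 1521/31 but 11² = 121 reaches it, so n = 2.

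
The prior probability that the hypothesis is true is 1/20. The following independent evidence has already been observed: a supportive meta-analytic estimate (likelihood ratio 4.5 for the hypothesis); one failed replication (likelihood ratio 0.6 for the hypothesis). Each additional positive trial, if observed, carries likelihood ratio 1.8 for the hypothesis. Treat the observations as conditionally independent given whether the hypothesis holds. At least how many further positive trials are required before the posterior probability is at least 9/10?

8

Prior odds = 0.05/0.95 = 1/19.
Combined Bayes factor of the evidence already in hand = 4.5 × 0.6 = 2.7.
Odds after that evidence = (1/19) × 2.7 = 27/190.
Target odds = 0.9/0.1 = 9.
Need 1.8ⁿ ≥ 9 ÷ (27/190) = 190/3.
1.8⁷ = 4782969/78125 falls short of 190/3 but 1.8⁸ = 43046721/390625 reaches it, so n = 8.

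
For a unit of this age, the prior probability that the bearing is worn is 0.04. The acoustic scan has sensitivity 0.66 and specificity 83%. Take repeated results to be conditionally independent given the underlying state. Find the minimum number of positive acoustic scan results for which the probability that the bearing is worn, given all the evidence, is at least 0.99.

Prior odds: 0.04 ÷ 0.96 = 1/24.
False-positive rate = 1 − 0.83 = 0.17; likelihood ratio of a positive = 0.66/0.17 = 66/17.
Target odds: 0.99 ÷ 0.01 = 99.
Need (1/24) × (66/17)ⁿ ≥ 99, i.e. (66/17)ⁿ ≥ 2376.
(66/17)⁵ ≈882.013 falls short of 2376 but (66/17)⁶ ≈3424.29 reaches it, so n = 6.

6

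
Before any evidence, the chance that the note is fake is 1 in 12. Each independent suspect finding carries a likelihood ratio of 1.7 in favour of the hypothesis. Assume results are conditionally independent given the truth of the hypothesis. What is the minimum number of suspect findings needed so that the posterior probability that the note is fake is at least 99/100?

14

Prior odds = (1/12)/(11/12) = 1/11.
Likelihood ratio per suspect finding = 1.7.
Target odds: 0.99 ÷ 0.01 = 99.
Need (1/11) × 1.7ⁿ ≥ 99, i.e. 1.7ⁿ ≥ 1089.
1.7¹³ ≈990.458 falls short of 1089 but 1.7¹⁴ ≈1683.78 reaches it, so n = 14.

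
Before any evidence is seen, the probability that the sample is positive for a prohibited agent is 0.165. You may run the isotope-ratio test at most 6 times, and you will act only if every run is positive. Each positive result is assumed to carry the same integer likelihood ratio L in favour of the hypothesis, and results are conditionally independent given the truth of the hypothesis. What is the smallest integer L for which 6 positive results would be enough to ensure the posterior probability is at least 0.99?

Prior odds = 0.165/0.835 = 33/167.
Target odds = 0.99/0.01 = 99.
Need L⁶ ≥ 99 ÷ (33/167) = 501.
2⁶ = 64 < 501 ≤ 729 = 3⁶, so L = 3.

3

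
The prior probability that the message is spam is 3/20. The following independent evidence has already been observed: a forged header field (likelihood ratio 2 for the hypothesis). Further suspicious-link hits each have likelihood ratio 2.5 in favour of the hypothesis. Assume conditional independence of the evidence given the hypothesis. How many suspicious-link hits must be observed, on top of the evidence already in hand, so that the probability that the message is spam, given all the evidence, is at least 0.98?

Prior odds = 0.15/0.85 = 3/17.
Bayes factor of the evidence already in hand = 2.
Odds after that evidence = (3/17) × 2 = 6/17.
Target odds = 0.98/0.02 = 49.
Need 2.5ⁿ ≥ 49 ÷ (6/17) = 833/6.
2.5⁵ = 97.65625 falls short of 833/6 but 2.5⁶ = 244.140625 reaches it, so n = 6.

6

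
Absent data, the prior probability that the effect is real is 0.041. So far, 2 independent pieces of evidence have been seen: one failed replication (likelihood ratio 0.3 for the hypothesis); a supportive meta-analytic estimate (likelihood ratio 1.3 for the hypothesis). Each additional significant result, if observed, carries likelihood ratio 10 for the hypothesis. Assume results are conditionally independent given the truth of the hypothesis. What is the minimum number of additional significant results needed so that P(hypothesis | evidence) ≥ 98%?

Prior odds = 0.041/0.959 = 41/959.
Combined Bayes factor of the evidence already in hand = 0.3 × 1.3 = 0.39.
Odds after that evidence = (41/959) × 0.39 = 1599/95900.
Target odds = 0.98/0.02 = 49.
Need 10ⁿ ≥ 49 ÷ (1599/95900) = 4699100/1599.
10³ = 1000 falls short of 4699100/1599 but 10⁴ = 10000 reaches it, so n = 4.

4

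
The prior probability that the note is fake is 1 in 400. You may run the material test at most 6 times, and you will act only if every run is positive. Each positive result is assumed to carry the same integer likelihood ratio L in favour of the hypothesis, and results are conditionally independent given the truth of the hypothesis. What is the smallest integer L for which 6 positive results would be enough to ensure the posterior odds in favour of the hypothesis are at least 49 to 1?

Prior odds = 0.0025/0.9975 = 1/399.
Target odds = 49.
Need L⁶ ≥ 49 ÷ (1/399) = 19551.
5⁶ = 15625 < 19551 ≤ 46656 = 6⁶, so L = 6.

6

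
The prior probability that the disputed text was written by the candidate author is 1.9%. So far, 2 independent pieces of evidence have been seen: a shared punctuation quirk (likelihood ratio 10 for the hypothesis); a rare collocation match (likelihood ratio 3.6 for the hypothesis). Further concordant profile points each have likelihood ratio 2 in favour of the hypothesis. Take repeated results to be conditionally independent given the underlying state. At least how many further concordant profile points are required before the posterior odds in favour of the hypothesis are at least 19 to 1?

5

Prior odds = 0.019/0.981 = 19/981.
Combined Bayes factor of the evidence already in hand = 10 × 3.6 = 36.
Odds after that evidence = (19/981) × 36 = 76/109.
Target odds = 19.
Need 2ⁿ ≥ 19 ÷ (76/109) = 27.25.
2⁴ = 16 falls short of 27.25 but 2⁵ = 32 reaches it, so n = 5.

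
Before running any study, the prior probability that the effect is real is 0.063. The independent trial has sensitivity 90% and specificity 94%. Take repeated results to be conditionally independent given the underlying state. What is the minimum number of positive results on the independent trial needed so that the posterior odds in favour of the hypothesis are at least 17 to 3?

Prior odds = 0.063/0.937 = 63/937.
False-positive rate = 1 − 0.94 = 0.06; likelihood ratio of a positive = 0.9/0.06 = 15.
Target odds = 17/3.
Need (63/937) × 15ⁿ ≥ 17/3, i.e. 15ⁿ ≥ 15929/189.
15¹ = 15 falls short of 15929/189 but 15² = 225 reaches it, so n = 2.

2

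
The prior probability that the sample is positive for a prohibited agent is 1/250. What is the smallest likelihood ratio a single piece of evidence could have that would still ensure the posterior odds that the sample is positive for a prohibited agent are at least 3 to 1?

747

Prior odds = 0.004/0.996 = 1/249.
Target odds = 3.
Required Bayes factor = 3 ÷ (1/249) = 747.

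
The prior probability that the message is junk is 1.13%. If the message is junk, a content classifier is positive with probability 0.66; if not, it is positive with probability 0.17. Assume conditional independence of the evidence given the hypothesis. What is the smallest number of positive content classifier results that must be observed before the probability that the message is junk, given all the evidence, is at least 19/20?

Prior odds: 0.0113 ÷ 0.9887 = 113/9887.
Likelihood ratio of a positive = 0.66/0.17 = 66/17.
Target posterior odds = 0.95/0.05 = 19.
Require (66/17)ⁿ ≥ 19 ÷ (113/9887) = 187853/113.
(66/17)⁵ ≈882.013 falls short of 187853/113 but (66/17)⁶ ≈3424.29 reaches it, so n = 6.

6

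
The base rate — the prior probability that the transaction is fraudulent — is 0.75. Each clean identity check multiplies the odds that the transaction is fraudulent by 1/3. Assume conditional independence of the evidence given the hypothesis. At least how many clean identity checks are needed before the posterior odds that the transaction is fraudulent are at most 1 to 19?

4

Prior odds: 0.75 ÷ 0.25 = 3.
Likelihood ratio per clean identity check = 1/3.
Target odds = 1/19.
Require (1/3)ⁿ ≤ 1/19 ÷ 3 = 1/57.
(1/3)³ = 1/27 is still above 1/57 but (1/3)⁴ = 1/81 is at or below it, so n = 4.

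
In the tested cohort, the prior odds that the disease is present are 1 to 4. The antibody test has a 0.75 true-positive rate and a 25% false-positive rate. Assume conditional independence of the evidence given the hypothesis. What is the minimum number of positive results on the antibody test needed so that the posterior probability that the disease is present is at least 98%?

Prior odds = 0.25.
Likelihood ratio of a positive result = 0.75/0.25 = 3.
Target posterior odds = 0.98/0.02 = 49.
Require 3ⁿ ≥ 49 ÷ 0.25 = 196.
3⁴ = 81 falls short of 196 but 3⁵ = 243 reaches it, so n = 5.

5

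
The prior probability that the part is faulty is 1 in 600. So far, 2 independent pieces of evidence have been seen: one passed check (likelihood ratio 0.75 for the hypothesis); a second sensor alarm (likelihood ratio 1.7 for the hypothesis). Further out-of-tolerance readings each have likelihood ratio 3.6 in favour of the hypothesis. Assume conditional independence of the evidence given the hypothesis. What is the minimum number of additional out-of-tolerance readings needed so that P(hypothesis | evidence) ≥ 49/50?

8

Prior odds = (1/600)/(599/600) = 1/599.
Combined Bayes factor of the evidence already in hand = 0.75 × 1.7 = 1.275.
Odds after that evidence = (1/599) × 1.275 = 51/23960.
Target odds = 0.98/0.02 = 49.
Need 3.6ⁿ ≥ 49 ÷ (51/23960) = 1174040/51.
3.6⁷ = 612220032/78125 falls short of 1174040/51 but 3.6⁸ ≈28211.1 reaches it, so n = 8.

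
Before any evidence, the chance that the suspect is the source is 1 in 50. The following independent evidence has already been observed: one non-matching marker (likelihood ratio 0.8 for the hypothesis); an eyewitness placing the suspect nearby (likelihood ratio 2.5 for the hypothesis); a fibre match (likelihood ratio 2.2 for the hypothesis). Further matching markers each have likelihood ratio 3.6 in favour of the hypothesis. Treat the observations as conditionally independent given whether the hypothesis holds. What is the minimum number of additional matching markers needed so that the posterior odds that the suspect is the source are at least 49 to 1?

Prior odds = 0.02/0.98 = 1/49.
Combined Bayes factor of the evidence already in hand = 0.8 × 2.5 × 2.2 = 4.4.
Odds after that evidence = (1/49) × 4.4 = 22/245.
Target odds = 49.
Need 3.6ⁿ ≥ 49 ÷ (22/245) = 12005/22.
3.6⁴ = 167.9616 falls short of 12005/22 but 3.6⁵ = 604.66176 reaches it, so n = 5.

5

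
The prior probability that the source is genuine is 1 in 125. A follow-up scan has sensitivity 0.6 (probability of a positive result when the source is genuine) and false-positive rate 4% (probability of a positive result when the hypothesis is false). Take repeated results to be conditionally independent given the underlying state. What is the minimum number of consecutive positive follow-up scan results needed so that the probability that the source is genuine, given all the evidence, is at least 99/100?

Prior odds = 0.008/0.992 = 1/124.
Likelihood ratio of a positive result = 0.6/0.04 = 15.
Target posterior odds = 0.99/0.01 = 99.
Need (1/124) × 15ⁿ ≥ 99, i.e. 15ⁿ ≥ 12276.
15³ = 3375 falls short of 12276 but 15⁴ = 50625 reaches it, so n = 4.

4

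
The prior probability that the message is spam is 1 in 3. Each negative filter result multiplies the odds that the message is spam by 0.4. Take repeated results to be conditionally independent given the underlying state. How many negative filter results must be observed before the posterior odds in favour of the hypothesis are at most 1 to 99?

Prior odds: (1/3) ÷ (2/3) = 0.5.
Likelihood ratio per negative filter result = 0.4.
Target odds = 1/99.
Require 0.4ⁿ ≤ 1/99 ÷ 0.5 = 2/99.
0.4⁴ = 0.0256 is still above 2/99 but 0.4⁵ = 0.01024 is at or below it, so n = 5.

5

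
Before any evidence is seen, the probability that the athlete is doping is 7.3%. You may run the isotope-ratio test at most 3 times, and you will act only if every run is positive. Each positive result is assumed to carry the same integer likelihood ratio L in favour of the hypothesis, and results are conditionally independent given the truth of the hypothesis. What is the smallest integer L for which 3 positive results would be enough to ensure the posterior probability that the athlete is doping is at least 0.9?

Prior odds = 0.073/0.927 = 73/927.
Target odds = 0.9/0.1 = 9.
Need L³ ≥ 9 ÷ (73/927) = 8343/73.
4³ = 64 < 8343/73 ≤ 125 = 5³, so L = 5.

5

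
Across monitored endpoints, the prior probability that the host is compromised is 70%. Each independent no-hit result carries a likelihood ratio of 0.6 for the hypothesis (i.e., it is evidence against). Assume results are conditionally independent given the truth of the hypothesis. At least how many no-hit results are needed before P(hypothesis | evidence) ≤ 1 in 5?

5

Prior odds: 0.7 ÷ 0.3 = 7/3.
Likelihood ratio per no-hit result = 0.6.
Target odds: 0.2 ÷ 0.8 = 0.25.
Require 0.6ⁿ ≤ 0.25 ÷ (7/3) = 3/28.
0.6⁴ = 0.1296 is still above 3/28 but 0.6⁵ = 0.07776 is at or below it, so n = 5.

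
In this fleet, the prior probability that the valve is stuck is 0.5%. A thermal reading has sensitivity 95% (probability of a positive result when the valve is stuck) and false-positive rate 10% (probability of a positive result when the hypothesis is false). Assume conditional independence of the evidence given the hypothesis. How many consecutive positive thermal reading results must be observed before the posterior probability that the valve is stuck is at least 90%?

4

Prior odds = 0.005/0.995 = 1/199.
Likelihood ratio of a positive result = 0.95/0.1 = 9.5.
Target odds: 0.9 ÷ 0.1 = 9.
Require 9.5ⁿ ≥ 9 ÷ (1/199) = 1791.
9.5³ = 857.375 falls short of 1791 but 9.5⁴ = 8145.0625 reaches it, so n = 4.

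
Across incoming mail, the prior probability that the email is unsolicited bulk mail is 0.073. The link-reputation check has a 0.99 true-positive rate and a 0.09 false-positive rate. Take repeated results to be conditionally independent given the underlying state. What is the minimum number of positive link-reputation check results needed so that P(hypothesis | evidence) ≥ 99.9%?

4

Prior odds: 0.073 ÷ 0.927 = 73/927.
Likelihood ratio of a positive result = 0.99/0.09 = 11.
Target posterior odds = 0.999/0.001 = 999.
Require 11ⁿ ≥ 999 ÷ (73/927) = 926073/73.
11³ = 1331 falls short of 926073/73 but 11⁴ = 14641 reaches it, so n = 4.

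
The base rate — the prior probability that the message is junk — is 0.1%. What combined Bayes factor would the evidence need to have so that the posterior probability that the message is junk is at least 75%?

Prior odds = 0.001/0.999 = 1/999.
Target odds = 0.75/0.25 = 3.
Required Bayes factor = 3 ÷ (1/999) = 2997.

2997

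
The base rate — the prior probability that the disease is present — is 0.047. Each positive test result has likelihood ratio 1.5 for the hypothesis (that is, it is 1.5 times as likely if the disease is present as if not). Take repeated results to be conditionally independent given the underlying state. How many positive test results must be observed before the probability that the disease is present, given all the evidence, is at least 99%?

Prior odds = 0.047/0.953 = 47/953.
Likelihood ratio per positive test result = 1.5.
Target odds: 0.99 ÷ 0.01 = 99.
Need (47/953) × 1.5ⁿ ≥ 99, i.e. 1.5ⁿ ≥ 94347/47.
1.5¹⁸ = 387420489/262144 falls short of 94347/47 but 1.5¹⁹ ≈2216.84 reaches it, so n = 19.

19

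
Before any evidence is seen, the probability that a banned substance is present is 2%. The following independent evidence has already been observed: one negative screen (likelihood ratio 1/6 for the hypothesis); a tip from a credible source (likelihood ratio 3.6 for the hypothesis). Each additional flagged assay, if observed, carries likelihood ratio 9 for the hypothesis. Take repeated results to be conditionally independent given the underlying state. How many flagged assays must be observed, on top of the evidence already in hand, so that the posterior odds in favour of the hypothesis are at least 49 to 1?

4

Prior odds = 0.02/0.98 = 1/49.
Combined Bayes factor of the evidence already in hand = (1/6) × 3.6 = 0.6.
Odds after that evidence = (1/49) × 0.6 = 3/245.
Target odds = 49.
Need 9ⁿ ≥ 49 ÷ (3/245) = 12005/3.
9³ = 729 falls short of 12005/3 but 9⁴ = 6561 reaches it, so n = 4.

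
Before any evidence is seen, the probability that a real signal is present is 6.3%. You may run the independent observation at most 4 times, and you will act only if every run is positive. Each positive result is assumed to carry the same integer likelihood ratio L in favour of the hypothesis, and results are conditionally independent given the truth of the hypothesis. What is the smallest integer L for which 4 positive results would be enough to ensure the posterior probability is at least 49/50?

Prior odds = 0.063/0.937 = 63/937.
Target odds = 0.98/0.02 = 49.
Need L⁴ ≥ 49 ÷ (63/937) = 6559/9.
5⁴ = 625 < 6559/9 ≤ 1296 = 6⁴, so L = 6.

6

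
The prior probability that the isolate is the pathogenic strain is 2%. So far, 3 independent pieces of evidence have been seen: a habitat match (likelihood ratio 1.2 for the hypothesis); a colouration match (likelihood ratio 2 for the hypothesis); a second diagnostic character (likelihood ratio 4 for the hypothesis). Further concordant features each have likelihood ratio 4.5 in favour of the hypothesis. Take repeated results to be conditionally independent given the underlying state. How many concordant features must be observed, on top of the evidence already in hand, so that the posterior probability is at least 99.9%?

6

Prior odds = 0.02/0.98 = 1/49.
Combined Bayes factor of the evidence already in hand = 1.2 × 2 × 4 = 9.6.
Odds after that evidence = (1/49) × 9.6 = 48/245.
Target odds = 0.999/0.001 = 999.
Need 4.5ⁿ ≥ 999 ÷ (48/245) = 5099.0625.
4.5⁵ = 1845.28125 falls short of 5099.0625 but 4.5⁶ = 8303.765625 reaches it, so n = 6.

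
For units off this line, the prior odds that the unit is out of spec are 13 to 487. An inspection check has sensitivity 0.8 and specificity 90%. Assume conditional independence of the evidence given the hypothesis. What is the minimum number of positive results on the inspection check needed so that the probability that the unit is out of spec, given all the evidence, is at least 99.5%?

5

Prior odds = 13/487.
False-positive rate = 1 − 0.9 = 0.1; likelihood ratio of a positive = 0.8/0.1 = 8.
Target posterior odds = 0.995/0.005 = 199.
Require 8ⁿ ≥ 199 ÷ (13/487) = 96913/13.
8⁴ = 4096 falls short of 96913/13 but 8⁵ = 32768 reaches it, so n = 5.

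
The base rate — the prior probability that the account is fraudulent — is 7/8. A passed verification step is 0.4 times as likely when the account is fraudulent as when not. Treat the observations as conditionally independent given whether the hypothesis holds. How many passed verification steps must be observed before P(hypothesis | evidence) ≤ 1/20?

6

Prior odds = 0.875/0.125 = 7.
Likelihood ratio per passed verification step = 0.4.
Target posterior odds = 0.05/0.95 = 1/19.
Require 0.4ⁿ ≤ 1/19 ÷ 7 = 1/133.
0.4⁵ = 0.01024 is still above 1/133 but 0.4⁶ = 64/15625 is at or below it, so n = 6.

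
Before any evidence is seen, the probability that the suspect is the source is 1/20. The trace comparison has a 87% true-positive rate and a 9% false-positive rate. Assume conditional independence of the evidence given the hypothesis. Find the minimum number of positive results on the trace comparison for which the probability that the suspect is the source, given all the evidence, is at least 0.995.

Prior odds: 0.05 ÷ 0.95 = 1/19.
Likelihood ratio of a positive result = 0.87/0.09 = 29/3.
Target posterior odds = 0.995/0.005 = 199.
Need (1/19) × (29/3)ⁿ ≥ 199, i.e. (29/3)ⁿ ≥ 3781.
(29/3)³ = 24389/27 falls short of 3781 but (29/3)⁴ = 707281/81 reaches it, so n = 4.

4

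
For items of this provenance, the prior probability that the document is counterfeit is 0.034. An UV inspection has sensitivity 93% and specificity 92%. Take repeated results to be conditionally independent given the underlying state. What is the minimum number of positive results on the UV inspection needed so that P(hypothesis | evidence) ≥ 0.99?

4

Prior odds: 0.034 ÷ 0.966 = 17/483.
False-positive rate = 1 − 0.92 = 0.08; likelihood ratio of a positive = 0.93/0.08 = 11.625.
Target odds: 0.99 ÷ 0.01 = 99.
Require 11.625ⁿ ≥ 99 ÷ (17/483) = 47817/17.
11.625³ = 804357/512 falls short of 47817/17 but 11.625⁴ = 74805201/4096 reaches it, so n = 4.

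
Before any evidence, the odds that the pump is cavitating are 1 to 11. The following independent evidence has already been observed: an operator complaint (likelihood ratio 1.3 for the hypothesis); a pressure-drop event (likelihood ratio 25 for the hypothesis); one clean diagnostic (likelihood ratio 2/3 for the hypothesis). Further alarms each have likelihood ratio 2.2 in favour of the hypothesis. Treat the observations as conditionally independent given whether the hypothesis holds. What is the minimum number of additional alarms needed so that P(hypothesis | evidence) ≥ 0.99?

5

Prior odds = 1/11.
Combined Bayes factor of the evidence already in hand = 1.3 × 25 × (2/3) = 65/3.
Odds after that evidence = (1/11) × 65/3 = 65/33.
Target odds = 0.99/0.01 = 99.
Need 2.2ⁿ ≥ 99 ÷ (65/33) = 3267/65.
2.2⁴ = 23.4256 falls short of 3267/65 but 2.2⁵ = 51.53632 reaches it, so n = 5.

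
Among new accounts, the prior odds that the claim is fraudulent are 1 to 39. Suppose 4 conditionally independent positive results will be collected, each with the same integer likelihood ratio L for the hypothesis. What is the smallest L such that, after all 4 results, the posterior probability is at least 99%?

8

Prior odds = 1/39.
Target odds = 0.99/0.01 = 99.
Need L⁴ ≥ 99 ÷ (1/39) = 3861.
7⁴ = 2401 < 3861 ≤ 4096 = 8⁴, so L = 8.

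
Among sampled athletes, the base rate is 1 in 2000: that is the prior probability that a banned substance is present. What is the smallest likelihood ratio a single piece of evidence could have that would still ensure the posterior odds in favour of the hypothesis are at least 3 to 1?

5997

Prior odds = 0.0005/0.9995 = 1/1999.
Target odds = 3.
Required Bayes factor = 3 ÷ (1/1999) = 5997.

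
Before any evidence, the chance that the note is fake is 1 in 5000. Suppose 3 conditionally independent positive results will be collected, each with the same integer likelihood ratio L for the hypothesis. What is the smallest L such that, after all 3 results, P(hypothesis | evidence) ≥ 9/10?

36

Prior odds = 0.0002/0.9998 = 1/4999.
Target odds = 0.9/0.1 = 9.
Need L³ ≥ 9 ÷ (1/4999) = 44991.
35³ = 42875 < 44991 ≤ 46656 = 36³, so L = 36.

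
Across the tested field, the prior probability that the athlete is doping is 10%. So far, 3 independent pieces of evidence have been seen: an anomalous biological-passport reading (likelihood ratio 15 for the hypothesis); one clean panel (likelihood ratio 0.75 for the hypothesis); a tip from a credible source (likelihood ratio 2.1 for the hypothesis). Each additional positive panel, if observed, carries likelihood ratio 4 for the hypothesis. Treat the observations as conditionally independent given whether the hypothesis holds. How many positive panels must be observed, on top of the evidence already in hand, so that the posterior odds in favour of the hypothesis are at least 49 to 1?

3

Prior odds = 0.1/0.9 = 1/9.
Combined Bayes factor of the evidence already in hand = 15 × 0.75 × 2.1 = 23.625.
Odds after that evidence = (1/9) × 23.625 = 2.625.
Target odds = 49.
Need 4ⁿ ≥ 49 ÷ 2.625 = 56/3.
4² = 16 falls short of 56/3 but 4³ = 64 reaches it, so n = 3.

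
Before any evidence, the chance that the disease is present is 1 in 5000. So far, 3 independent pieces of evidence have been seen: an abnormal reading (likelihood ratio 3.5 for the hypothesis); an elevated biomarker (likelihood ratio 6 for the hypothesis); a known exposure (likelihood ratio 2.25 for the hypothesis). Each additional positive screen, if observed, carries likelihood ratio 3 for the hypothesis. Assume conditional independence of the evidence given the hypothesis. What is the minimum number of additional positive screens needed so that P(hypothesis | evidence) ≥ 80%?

Prior odds = 0.0002/0.9998 = 1/4999.
Combined Bayes factor of the evidence already in hand = 3.5 × 6 × 2.25 = 47.25.
Odds after that evidence = (1/4999) × 47.25 = 189/19996.
Target odds = 0.8/0.2 = 4.
Need 3ⁿ ≥ 4 ÷ (189/19996) = 79984/189.
3⁵ = 243 falls short of 79984/189 but 3⁶ = 729 reaches it, so n = 6.

6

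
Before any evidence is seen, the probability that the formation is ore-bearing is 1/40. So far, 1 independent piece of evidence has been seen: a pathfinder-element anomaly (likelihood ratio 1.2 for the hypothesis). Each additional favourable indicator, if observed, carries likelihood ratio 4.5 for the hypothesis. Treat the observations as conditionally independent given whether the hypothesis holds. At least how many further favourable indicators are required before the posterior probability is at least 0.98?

Prior odds = 0.025/0.975 = 1/39.
Bayes factor of the evidence already in hand = 1.2.
Odds after that evidence = (1/39) × 1.2 = 2/65.
Target odds = 0.98/0.02 = 49.
Need 4.5ⁿ ≥ 49 ÷ (2/65) = 1592.5.
4.5⁴ = 410.0625 falls short of 1592.5 but 4.5⁵ = 1845.28125 reaches it, so n = 5.

5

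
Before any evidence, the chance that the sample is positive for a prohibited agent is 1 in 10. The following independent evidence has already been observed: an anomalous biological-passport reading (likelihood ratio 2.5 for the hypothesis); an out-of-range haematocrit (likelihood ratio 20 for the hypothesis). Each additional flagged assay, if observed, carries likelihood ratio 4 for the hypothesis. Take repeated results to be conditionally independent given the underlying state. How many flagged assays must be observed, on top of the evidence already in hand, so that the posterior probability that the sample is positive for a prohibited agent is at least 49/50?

2

Prior odds = 0.1/0.9 = 1/9.
Combined Bayes factor of the evidence already in hand = 2.5 × 20 = 50.
Odds after that evidence = (1/9) × 50 = 50/9.
Target odds = 0.98/0.02 = 49.
Need 4ⁿ ≥ 49 ÷ (50/9) = 8.82.
4¹ = 4 falls short of 8.82 but 4² = 16 reaches it, so n = 2.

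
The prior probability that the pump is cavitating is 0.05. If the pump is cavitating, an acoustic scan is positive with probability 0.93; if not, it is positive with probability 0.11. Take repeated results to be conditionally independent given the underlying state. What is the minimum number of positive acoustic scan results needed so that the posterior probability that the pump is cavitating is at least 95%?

3

Prior odds = 0.05/0.95 = 1/19.
Likelihood ratio of a positive = 0.93/0.11 = 93/11.
Target posterior odds = 0.95/0.05 = 19.
Need (1/19) × (93/11)ⁿ ≥ 19, i.e. (93/11)ⁿ ≥ 361.
(93/11)² = 8649/121 falls short of 361 but (93/11)³ = 804357/1331 reaches it, so n = 3.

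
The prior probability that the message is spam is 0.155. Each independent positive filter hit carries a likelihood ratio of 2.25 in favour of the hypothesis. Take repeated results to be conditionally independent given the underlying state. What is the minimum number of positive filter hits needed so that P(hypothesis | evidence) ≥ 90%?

Prior odds: 0.155 ÷ 0.845 = 31/169.
Likelihood ratio per positive filter hit = 2.25.
Target odds: 0.9 ÷ 0.1 = 9.
Require 2.25ⁿ ≥ 9 ÷ (31/169) = 1521/31.
2.25⁴ = 25.62890625 falls short of 1521/31 but 2.25⁵ = 59049/1024 reaches it, so n = 5.

5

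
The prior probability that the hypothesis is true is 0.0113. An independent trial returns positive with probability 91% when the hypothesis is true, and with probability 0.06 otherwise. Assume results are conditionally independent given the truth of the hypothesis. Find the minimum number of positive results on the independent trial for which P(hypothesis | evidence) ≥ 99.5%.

4

Prior odds: 0.0113 ÷ 0.9887 = 113/9887.
Likelihood ratio of a positive result = 0.91/0.06 = 91/6.
Target posterior odds = 0.995/0.005 = 199.
Need (113/9887) × (91/6)ⁿ ≥ 199, i.e. (91/6)ⁿ ≥ 1967513/113.
(91/6)³ = 753571/216 falls short of 1967513/113 but (91/6)⁴ = 68574961/1296 reaches it, so n = 4.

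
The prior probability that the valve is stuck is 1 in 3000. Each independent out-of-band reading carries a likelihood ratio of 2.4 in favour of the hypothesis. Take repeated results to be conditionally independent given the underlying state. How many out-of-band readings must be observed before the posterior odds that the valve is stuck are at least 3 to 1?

Prior odds = (1/3000)/(2999/3000) = 1/2999.
Likelihood ratio per out-of-band reading = 2.4.
Target odds = 3.
Need (1/2999) × 2.4ⁿ ≥ 3, i.e. 2.4ⁿ ≥ 8997.
2.4¹⁰ ≈6340.34 falls short of 8997 but 2.4¹¹ ≈15216.8 reaches it, so n = 11.

11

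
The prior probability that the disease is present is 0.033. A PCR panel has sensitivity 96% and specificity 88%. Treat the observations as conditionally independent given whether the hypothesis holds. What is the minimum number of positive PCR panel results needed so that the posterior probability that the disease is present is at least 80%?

3

Prior odds: 0.033 ÷ 0.967 = 33/967.
False-positive rate = 1 − 0.88 = 0.12; likelihood ratio of a positive = 0.96/0.12 = 8.
Target posterior odds = 0.8/0.2 = 4.
Require 8ⁿ ≥ 4 ÷ (33/967) = 3868/33.
8² = 64 falls short of 3868/33 but 8³ = 512 reaches it, so n = 3.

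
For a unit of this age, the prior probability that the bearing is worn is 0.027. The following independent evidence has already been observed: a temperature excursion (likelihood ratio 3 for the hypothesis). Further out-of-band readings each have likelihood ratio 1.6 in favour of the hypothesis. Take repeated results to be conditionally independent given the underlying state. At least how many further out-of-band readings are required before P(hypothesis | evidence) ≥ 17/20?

9

Prior odds = 0.027/0.973 = 27/973.
Bayes factor of the evidence already in hand = 3.
Odds after that evidence = (27/973) × 3 = 81/973.
Target odds = 0.85/0.15 = 17/3.
Need 1.6ⁿ ≥ 17/3 ÷ (81/973) = 16541/243.
1.6⁸ = 16777216/390625 falls short of 16541/243 but 1.6⁹ = 134217728/1953125 reaches it, so n = 9.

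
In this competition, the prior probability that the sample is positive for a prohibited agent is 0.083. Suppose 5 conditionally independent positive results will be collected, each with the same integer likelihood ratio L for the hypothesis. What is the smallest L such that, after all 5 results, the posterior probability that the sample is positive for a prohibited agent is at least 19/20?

Prior odds = 0.083/0.917 = 83/917.
Target odds = 0.95/0.05 = 19.
Need L⁵ ≥ 19 ÷ (83/917) = 17423/83.
2⁵ = 32 < 17423/83 ≤ 243 = 3⁵, so L = 3.

3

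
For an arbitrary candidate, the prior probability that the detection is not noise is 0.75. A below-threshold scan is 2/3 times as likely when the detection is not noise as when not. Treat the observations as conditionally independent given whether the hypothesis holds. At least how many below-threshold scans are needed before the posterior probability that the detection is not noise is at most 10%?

9

Prior odds: 0.75 ÷ 0.25 = 3.
Likelihood ratio per below-threshold scan = 2/3.
Target posterior odds = 0.1/0.9 = 1/9.
Require (2/3)ⁿ ≤ 1/9 ÷ 3 = 1/27.
(2/3)⁸ = 256/6561 is still above 1/27 but (2/3)⁹ = 512/19683 is at or below it, so n = 9.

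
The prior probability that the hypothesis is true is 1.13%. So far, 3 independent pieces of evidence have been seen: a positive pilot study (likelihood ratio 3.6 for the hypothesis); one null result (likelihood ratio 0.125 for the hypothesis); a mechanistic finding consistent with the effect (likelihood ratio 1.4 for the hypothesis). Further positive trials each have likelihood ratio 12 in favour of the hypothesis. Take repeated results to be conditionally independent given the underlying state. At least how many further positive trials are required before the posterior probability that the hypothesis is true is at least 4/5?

Prior odds = 0.0113/0.9887 = 113/9887.
Combined Bayes factor of the evidence already in hand = 3.6 × 0.125 × 1.4 = 0.63.
Odds after that evidence = (113/9887) × 0.63 = 7119/988700.
Target odds = 0.8/0.2 = 4.
Need 12ⁿ ≥ 4 ÷ (7119/988700) = 3954800/7119.
12² = 144 falls short of 3954800/7119 but 12³ = 1728 reaches it, so n = 3.

3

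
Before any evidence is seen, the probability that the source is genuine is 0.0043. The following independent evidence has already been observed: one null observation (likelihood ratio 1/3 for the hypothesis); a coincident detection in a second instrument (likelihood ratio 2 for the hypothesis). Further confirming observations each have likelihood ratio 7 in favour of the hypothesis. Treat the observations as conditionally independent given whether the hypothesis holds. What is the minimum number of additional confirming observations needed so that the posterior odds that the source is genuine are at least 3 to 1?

Prior odds = 0.0043/0.9957 = 43/9957.
Combined Bayes factor of the evidence already in hand = (1/3) × 2 = 2/3.
Odds after that evidence = (43/9957) × 2/3 = 86/29871.
Target odds = 3.
Need 7ⁿ ≥ 3 ÷ (86/29871) = 89613/86.
7³ = 343 falls short of 89613/86 but 7⁴ = 2401 reaches it, so n = 4.

4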